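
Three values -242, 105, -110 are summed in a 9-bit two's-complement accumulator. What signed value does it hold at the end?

-247

-242 + 105 = -137 (101110111)
-137 + (-110) = -247 (100001001)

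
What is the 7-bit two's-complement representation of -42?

|-42| = 42 = 0101010 in 7 bits.
Invert the bits: 1010101. Add 1: 1010110.
Check: 1010110 reads as 86 − 128 = -42.

1010110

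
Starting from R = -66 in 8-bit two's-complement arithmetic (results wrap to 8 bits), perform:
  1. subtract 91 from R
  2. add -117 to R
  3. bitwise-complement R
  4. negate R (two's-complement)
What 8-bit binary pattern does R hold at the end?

Start: R = -66 = 10111110.
R = -66 − 91 = -157; wraps to 99 = 01100011
R = 99 + (-117) = -18 = 11101110
R = NOT 11101110 = 00010001 = 17
R = −(17) = -17 = 11101111

11101111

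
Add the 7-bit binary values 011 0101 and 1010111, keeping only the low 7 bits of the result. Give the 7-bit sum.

0001100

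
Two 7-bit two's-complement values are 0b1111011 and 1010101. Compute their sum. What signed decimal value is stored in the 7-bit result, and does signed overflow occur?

-48; no overflow

0b1111011 → 1111011 = -5 (signed)
1010101 = -43 (signed)
  1111011
+ 1010101
= 1010000  (discard carry-out 1)
Result 1010000: MSB = 1 → 80 − 128 = -48.
Both addends are negative and so is the stored result: no signed overflow.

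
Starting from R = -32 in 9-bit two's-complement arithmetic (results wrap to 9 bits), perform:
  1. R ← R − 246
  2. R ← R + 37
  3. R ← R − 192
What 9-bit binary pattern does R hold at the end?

Start: R = -32 = 111100000.
R = -32 − 246 = -278; wraps to 234 = 011101010
R = 234 + 37 = 271; wraps to -241 = 100001111
R = -241 − 192 = -433; wraps to 79 = 001001111

001001111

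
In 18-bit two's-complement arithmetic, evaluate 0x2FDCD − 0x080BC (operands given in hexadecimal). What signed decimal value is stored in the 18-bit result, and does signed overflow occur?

-99055; no overflow

0x2FDCD = 101111110111001101 = -66099 (signed)
0x080BC = 001000000010111100 = 32956 (signed)
Subtract via negate-and-add: invert 001000000010111100 + 1 = 110111111101000100 (i.e. -32956).
  101111110111001101
+ 110111111101000100
= 100111110100010001  (discard carry-out 1)
Result 100111110100010001: MSB = 1 → 163089 − 262144 = -99055.
Both addends (after negating the subtrahend) are negative and so is the stored result: no signed overflow.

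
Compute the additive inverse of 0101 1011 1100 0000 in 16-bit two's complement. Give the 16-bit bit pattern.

1010010001000000

Invert: 1010010000111111. Add 1: 1010010001000000.
Check: 0101101111000000 = 23488, 1010010001000000 = -23488.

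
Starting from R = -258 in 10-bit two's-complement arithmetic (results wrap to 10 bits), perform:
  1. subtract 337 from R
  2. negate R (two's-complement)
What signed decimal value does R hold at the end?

-429

Start: R = -258 = 1011111110.
R = -258 − 337 = -595; wraps to 429 = 0110101101
R = −(429) = -429 = 1001010011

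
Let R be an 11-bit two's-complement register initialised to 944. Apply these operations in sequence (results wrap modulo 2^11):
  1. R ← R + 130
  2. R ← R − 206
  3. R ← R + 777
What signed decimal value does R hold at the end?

Start: R = 944 = 01110110000.
R = 944 + 130 = 1074; wraps to -974 = 10000110010
R = -974 − 206 = -1180; wraps to 868 = 01101100100
R = 868 + 777 = 1645; wraps to -403 = 11001101101

-403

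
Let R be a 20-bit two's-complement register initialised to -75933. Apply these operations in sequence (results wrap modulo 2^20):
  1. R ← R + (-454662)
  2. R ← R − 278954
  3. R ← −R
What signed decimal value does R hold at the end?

Start: R = -75933 = 11101101011101100011.
R = -75933 + (-454662) = -530595; wraps to 517981 = 01111110011101011101
R = 517981 − 278954 = 239027 = 00111010010110110011
R = −(239027) = -239027 = 11000101101001001101

-239027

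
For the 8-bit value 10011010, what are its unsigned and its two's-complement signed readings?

unsigned = 154, signed = -102

Unsigned: 10011010 = 154.
Signed: MSB=1 → 154 − 256 = -102.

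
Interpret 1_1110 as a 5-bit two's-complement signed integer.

MSB is 1, so the value is negative.
Unsigned reading: 30. Subtract 2^5 = 32: 30 − 32 = -2.

-2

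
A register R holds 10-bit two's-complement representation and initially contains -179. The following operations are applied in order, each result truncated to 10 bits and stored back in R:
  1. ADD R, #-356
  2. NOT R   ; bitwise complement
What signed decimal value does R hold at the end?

Start: R = -179 = 1101001101.
R = -179 + (-356) = -535; wraps to 489 = 0111101001
R = NOT 0111101001 = 1000010110 = -490

-490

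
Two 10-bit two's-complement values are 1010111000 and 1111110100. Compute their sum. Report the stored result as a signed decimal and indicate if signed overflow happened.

1010111000 = -328 (signed)
1111110100 = -12 (signed)
  1010111000
+ 1111110100
= 1010101100  (discard carry-out 1)
Result 1010101100: MSB = 1 → 684 − 1024 = -340.
Both addends are negative and so is the stored result: no signed overflow.

-340; no overflow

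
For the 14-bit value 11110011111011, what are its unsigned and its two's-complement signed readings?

Unsigned: 11110011111011 = 15611.
Signed: MSB=1 → 15611 − 16384 = -773.

unsigned = 15611, signed = -773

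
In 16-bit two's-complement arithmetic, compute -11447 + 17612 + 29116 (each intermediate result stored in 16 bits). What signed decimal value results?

-30255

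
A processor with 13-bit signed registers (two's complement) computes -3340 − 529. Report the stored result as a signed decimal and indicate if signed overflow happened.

-3869; no overflow

-3340 → 1001011110100
529 → 0001000010001
Subtract via negate-and-add: invert 0001000010001 + 1 = 1110111101111 (i.e. -529).
  1001011110100
+ 1110111101111
= 1000011100011  (discard carry-out 1)
Result 1000011100011: MSB = 1 → 4323 − 8192 = -3869.
Both addends (after negating the subtrahend) are negative and so is the stored result: no signed overflow.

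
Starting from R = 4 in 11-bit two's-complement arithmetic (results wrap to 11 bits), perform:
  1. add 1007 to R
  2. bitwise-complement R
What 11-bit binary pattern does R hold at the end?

Start: R = 4 = 00000000100.
R = 4 + 1007 = 1011 = 01111110011
R = NOT 01111110011 = 10000001100 = -1012

10000001100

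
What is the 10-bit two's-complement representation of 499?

0111110011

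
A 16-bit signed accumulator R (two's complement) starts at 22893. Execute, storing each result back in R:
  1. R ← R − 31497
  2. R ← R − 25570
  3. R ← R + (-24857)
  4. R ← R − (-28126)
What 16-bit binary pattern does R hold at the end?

1000011101000111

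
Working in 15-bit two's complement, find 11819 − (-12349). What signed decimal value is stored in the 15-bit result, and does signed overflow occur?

-8600; overflow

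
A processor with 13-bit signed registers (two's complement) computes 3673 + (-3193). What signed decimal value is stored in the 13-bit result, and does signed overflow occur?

3673 → 0111001011001
-3193 → 1001110000111
  0111001011001
+ 1001110000111
= 0000111100000  (discard carry-out 1)
Result 0000111100000: MSB = 0 → value 480.
Addends have opposite signs, so signed overflow cannot occur.

480; no overflow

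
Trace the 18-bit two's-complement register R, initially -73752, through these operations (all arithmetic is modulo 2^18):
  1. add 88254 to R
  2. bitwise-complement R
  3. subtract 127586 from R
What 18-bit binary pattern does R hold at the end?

Start: R = -73752 = 101101111111101000.
R = -73752 + 88254 = 14502 = 000011100010100110
R = NOT 000011100010100110 = 111100011101011001 = -14503
R = -14503 − 127586 = -142089; wraps to 120055 = 011101010011110111

011101010011110111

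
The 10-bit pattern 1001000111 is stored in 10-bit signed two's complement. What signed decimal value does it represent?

-441

MSB is 1, so the value is negative.
Invert: 0110111000. Add 1: 0110111001 = 441. So the value is −441.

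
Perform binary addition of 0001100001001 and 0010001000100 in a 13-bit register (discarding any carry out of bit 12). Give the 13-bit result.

  0001100001001
+ 0010001000100
= 0011101001101

0011101001101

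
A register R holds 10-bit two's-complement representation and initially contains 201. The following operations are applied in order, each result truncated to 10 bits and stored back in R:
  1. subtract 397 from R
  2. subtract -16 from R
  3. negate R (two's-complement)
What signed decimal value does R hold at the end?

180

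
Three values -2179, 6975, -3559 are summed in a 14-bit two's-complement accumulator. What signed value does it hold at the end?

-2179 + 6975 = 4796 (01001010111100)
4796 + (-3559) = 1237 (00010011010101)

1237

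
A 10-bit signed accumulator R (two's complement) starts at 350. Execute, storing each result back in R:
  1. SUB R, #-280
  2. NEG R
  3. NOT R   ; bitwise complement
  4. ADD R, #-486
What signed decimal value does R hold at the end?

Start: R = 350 = 0101011110.
R = 350 − (-280) = 630; wraps to -394 = 1001110110
R = −(-394) = 394 = 0110001010
R = NOT 0110001010 = 1001110101 = -395
R = -395 + (-486) = -881; wraps to 143 = 0010001111

143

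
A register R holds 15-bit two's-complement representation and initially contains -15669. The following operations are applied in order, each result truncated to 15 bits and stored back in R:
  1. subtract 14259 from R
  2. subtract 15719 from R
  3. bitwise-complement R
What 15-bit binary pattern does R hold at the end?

011001001001110

Start: R = -15669 = 100001011001011.
R = -15669 − 14259 = -29928; wraps to 2840 = 000101100011000
R = 2840 − 15719 = -12879 = 100110110110001
R = NOT 100110110110001 = 011001001001110 = 12878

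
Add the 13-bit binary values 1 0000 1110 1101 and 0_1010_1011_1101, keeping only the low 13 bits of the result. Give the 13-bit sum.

1101110101010

  1000011101101
+ 0101010111101
= 1101110101010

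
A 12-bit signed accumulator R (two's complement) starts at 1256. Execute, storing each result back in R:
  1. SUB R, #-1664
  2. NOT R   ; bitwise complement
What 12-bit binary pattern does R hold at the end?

010010010111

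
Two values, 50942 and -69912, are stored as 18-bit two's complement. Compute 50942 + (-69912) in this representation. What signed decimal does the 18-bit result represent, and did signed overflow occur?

-18970; no overflow

50942 → 001100011011111110
-69912 → 101110111011101000
  001100011011111110
+ 101110111011101000
= 111011010111100110
Result 111011010111100110: MSB = 1 → 243174 − 262144 = -18970.
Addends have opposite signs, so signed overflow cannot occur.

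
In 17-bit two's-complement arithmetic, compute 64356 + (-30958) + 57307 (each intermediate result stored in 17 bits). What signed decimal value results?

64356 + (-30958) = 33398 (01000001001110110)
33398 + 57307 = 90705 → wraps to -40367 (10110001001010001)

-40367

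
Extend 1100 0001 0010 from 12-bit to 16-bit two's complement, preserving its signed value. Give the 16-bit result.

MSB of 110000010010 is 1; replicate it into the new high bits.
1111|110000010010 → 1111110000010010 (still -1006).

1111110000010010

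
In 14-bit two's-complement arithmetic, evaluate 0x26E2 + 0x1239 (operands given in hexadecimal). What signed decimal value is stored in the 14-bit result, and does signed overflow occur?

-1765; no overflow

0x26E2 = 10011011100010 = -6430 (signed)
0x1239 = 01001000111001 = 4665 (signed)
  10011011100010
+ 01001000111001
= 11100100011011
Result 11100100011011: MSB = 1 → 14619 − 16384 = -1765.
Addends have opposite signs, so signed overflow cannot occur.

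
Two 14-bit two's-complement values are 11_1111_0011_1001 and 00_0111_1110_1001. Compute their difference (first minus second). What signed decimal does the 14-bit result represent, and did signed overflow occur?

11_1111_0011_1001 → 11111100111001 = -199 (signed)
00_0111_1110_1001 → 00011111101001 = 2025 (signed)
Subtract via negate-and-add: invert 00011111101001 + 1 = 11100000010111 (i.e. -2025).
  11111100111001
+ 11100000010111
= 11011101010000  (discard carry-out 1)
Result 11011101010000: MSB = 1 → 14160 − 16384 = -2224.
Both addends (after negating the subtrahend) are negative and so is the stored result: no signed overflow.

-2224; no overflow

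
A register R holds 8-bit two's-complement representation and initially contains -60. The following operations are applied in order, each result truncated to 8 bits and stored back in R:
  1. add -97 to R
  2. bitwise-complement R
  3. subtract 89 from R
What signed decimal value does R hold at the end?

67

Start: R = -60 = 11000100.
R = -60 + (-97) = -157; wraps to 99 = 01100011
R = NOT 01100011 = 10011100 = -100
R = -100 − 89 = -189; wraps to 67 = 01000011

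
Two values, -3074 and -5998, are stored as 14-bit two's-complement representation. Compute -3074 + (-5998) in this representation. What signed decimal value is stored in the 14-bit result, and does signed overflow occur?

7312; overflow

-3074 → 11001111111110
-5998 → 10100010010010
  11001111111110
+ 10100010010010
= 01110010010000  (discard carry-out 1)
Result 01110010010000: MSB = 0 → value 7312.
Both addends are negative but the stored result is non-negative: signed overflow. The true value -3074 + (-5998) = -9072 lies outside [-8192, 8191].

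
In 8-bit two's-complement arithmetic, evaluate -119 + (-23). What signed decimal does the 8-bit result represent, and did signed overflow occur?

114; overflow

-119 → 10001001
-23 → 11101001
  10001001
+ 11101001
= 01110010  (discard carry-out 1)
Result 01110010: MSB = 0 → value 114.
Both addends are negative but the stored result is non-negative: signed overflow. The true value -119 + (-23) = -142 lies outside [-128, 127].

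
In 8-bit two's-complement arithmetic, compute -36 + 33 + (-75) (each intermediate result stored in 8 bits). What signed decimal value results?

-36 + 33 = -3 (11111101)
-3 + (-75) = -78 (10110010)

-78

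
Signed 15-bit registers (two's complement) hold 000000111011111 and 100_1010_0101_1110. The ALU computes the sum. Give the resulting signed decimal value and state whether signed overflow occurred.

-13251; no overflow

000000111011111 = 479 (signed)
100_1010_0101_1110 → 100101001011110 = -13730 (signed)
  000000111011111
+ 100101001011110
= 100110000111101
Result 100110000111101: MSB = 1 → 19517 − 32768 = -13251.
Addends have opposite signs, so signed overflow cannot occur.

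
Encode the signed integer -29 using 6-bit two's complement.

|-29| = 29 = 011101 in 6 bits.
Invert the bits: 100010. Add 1: 100011.
Check: 100011 reads as 35 − 64 = -29.

100011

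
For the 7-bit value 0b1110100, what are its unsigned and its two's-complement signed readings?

Unsigned: 1110100 = 116.
Signed: MSB=1 → 116 − 128 = -12.

unsigned = 116, signed = -12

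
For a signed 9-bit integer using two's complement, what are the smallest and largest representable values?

min = -256, max = 255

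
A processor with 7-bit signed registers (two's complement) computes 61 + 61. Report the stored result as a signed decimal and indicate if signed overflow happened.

61 → 0111101
61 → 0111101
  0111101
+ 0111101
= 1111010
Result 1111010: MSB = 1 → 122 − 128 = -6.
Both addends are non-negative but the stored result is negative: signed overflow. The true value 61 + 61 = 122 lies outside [-64, 63].

-6; overflow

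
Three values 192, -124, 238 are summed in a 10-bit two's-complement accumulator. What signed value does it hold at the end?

192 + (-124) = 68 (0001000100)
68 + 238 = 306 (0100110010)

306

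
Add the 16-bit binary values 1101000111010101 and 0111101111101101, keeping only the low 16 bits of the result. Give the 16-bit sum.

  1101000111010101
+ 0111101111101101
= 0100110111000010  (discard carry-out 1)

0100110111000010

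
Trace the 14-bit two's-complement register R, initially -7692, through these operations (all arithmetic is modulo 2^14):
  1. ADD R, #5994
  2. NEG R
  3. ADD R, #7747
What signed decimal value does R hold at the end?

Start: R = -7692 = 10000111110100.
R = -7692 + 5994 = -1698 = 11100101011110
R = −(-1698) = 1698 = 00011010100010
R = 1698 + 7747 = 9445; wraps to -6939 = 10010011100101

-6939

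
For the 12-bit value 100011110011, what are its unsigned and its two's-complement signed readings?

unsigned = 2291, signed = -1805

Unsigned: 100011110011 = 2291.
Signed: MSB=1 → 2291 − 4096 = -1805.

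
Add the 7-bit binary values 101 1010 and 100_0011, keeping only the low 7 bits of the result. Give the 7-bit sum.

  1011010
+ 1000011
= 0011101  (discard carry-out 1)

0011101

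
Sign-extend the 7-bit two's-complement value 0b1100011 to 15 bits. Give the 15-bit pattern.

MSB of 1100011 is 1; replicate it into the new high bits.
11111111|1100011 → 111111111100011 (still -29).

111111111100011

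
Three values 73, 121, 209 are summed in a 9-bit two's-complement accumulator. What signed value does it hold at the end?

-109

73 + 121 = 194 (011000010)
194 + 209 = 403 → wraps to -109 (110010011)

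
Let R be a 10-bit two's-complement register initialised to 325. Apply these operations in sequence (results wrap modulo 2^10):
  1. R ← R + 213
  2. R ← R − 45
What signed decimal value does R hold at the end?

493

Start: R = 325 = 0101000101.
R = 325 + 213 = 538; wraps to -486 = 1000011010
R = -486 − 45 = -531; wraps to 493 = 0111101101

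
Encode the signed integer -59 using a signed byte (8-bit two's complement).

|-59| = 59 = 00111011 in 8 bits.
Invert the bits: 11000100. Add 1: 11000101.
Check: 11000101 reads as 197 − 256 = -59.

11000101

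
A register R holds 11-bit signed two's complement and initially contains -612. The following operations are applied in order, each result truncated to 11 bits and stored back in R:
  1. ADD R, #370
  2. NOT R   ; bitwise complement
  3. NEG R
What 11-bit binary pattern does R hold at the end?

11100001111

Start: R = -612 = 10110011100.
R = -612 + 370 = -242 = 11100001110
R = NOT 11100001110 = 00011110001 = 241
R = −(241) = -241 = 11100001111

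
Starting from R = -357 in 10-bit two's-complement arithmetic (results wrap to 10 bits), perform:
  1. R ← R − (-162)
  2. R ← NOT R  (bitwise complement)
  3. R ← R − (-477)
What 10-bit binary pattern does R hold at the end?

1010011111

Start: R = -357 = 1010011011.
R = -357 − (-162) = -195 = 1100111101
R = NOT 1100111101 = 0011000010 = 194
R = 194 − (-477) = 671; wraps to -353 = 1010011111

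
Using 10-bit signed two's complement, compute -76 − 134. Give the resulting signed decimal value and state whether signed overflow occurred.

-210; no overflow

-76 → 1110110100
134 → 0010000110
Subtract via negate-and-add: invert 0010000110 + 1 = 1101111010 (i.e. -134).
  1110110100
+ 1101111010
= 1100101110  (discard carry-out 1)
Result 1100101110: MSB = 1 → 814 − 1024 = -210.
Both addends (after negating the subtrahend) are negative and so is the stored result: no signed overflow.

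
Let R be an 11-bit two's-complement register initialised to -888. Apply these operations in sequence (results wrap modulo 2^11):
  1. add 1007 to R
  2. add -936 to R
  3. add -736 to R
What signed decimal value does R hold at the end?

495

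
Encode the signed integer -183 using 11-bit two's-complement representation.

|-183| = 183 = 00010110111 in 11 bits.
Invert the bits: 11101001000. Add 1: 11101001001.

11101001001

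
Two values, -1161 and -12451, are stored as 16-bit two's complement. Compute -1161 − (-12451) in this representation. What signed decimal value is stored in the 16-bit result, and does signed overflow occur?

-1161 → 1111101101110111
-12451 → 1100111101011101
Subtract via negate-and-add: invert 1100111101011101 + 1 = 0011000010100011 (i.e. 12451).
  1111101101110111
+ 0011000010100011
= 0010110000011010  (discard carry-out 1)
Result 0010110000011010: MSB = 0 → value 11290.
Addends (after negating the subtrahend) have opposite signs, so signed overflow cannot occur.

11290; no overflow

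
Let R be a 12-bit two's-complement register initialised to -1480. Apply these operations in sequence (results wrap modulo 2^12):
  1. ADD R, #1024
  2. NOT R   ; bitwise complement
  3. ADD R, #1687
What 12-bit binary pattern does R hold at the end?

100001011110

Start: R = -1480 = 101000111000.
R = -1480 + 1024 = -456 = 111000111000
R = NOT 111000111000 = 000111000111 = 455
R = 455 + 1687 = 2142; wraps to -1954 = 100001011110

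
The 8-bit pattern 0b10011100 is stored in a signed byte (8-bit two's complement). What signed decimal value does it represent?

-100

MSB is 1, so the value is negative.
Invert: 01100011. Add 1: 01100100 = 100. So the value is −100.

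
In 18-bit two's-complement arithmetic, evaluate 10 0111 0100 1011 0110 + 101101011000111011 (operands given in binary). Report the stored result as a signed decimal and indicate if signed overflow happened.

84721; overflow

10 0111 0100 1011 0110 → 100111010010110110 = -101194 (signed)
101101011000111011 = -76229 (signed)
  100111010010110110
+ 101101011000111011
= 010100101011110001  (discard carry-out 1)
Result 010100101011110001: MSB = 0 → value 84721.
Both addends are negative but the stored result is non-negative: signed overflow. The true value -101194 + (-76229) = -177423 lies outside [-131072, 131071].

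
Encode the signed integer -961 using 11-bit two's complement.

10000111111

|-961| = 961 = 01111000001 in 11 bits.
Invert the bits: 10000111110. Add 1: 10000111111.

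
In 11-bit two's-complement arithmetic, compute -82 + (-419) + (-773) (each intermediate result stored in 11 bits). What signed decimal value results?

774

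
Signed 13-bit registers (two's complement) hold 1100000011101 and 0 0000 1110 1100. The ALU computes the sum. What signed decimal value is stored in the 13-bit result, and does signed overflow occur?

-1783; no overflow

1100000011101 = -2019 (signed)
0 0000 1110 1100 → 0000011101100 = 236 (signed)
  1100000011101
+ 0000011101100
= 1100100001001
Result 1100100001001: MSB = 1 → 6409 − 8192 = -1783.
Addends have opposite signs, so signed overflow cannot occur.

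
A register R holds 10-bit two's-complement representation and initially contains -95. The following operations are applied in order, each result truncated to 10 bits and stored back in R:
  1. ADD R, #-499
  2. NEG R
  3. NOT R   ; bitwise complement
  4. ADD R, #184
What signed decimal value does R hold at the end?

Start: R = -95 = 1110100001.
R = -95 + (-499) = -594; wraps to 430 = 0110101110
R = −(430) = -430 = 1001010010
R = NOT 1001010010 = 0110101101 = 429
R = 429 + 184 = 613; wraps to -411 = 1001100101

-411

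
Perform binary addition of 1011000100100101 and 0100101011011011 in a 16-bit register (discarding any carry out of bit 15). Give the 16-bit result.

1111110000000000

  1011000100100101
+ 0100101011011011
= 1111110000000000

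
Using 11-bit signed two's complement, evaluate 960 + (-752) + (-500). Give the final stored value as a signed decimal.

960 + (-752) = 208 (00011010000)
208 + (-500) = -292 (11011011100)

-292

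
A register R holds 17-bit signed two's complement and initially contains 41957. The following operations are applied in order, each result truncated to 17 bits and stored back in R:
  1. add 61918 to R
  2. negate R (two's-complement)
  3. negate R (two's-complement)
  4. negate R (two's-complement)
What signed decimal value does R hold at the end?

27197

Start: R = 41957 = 01010001111100101.
R = 41957 + 61918 = 103875; wraps to -27197 = 11001010111000011
R = −(-27197) = 27197 = 00110101000111101
R = −(27197) = -27197 = 11001010111000011
R = −(-27197) = 27197 = 00110101000111101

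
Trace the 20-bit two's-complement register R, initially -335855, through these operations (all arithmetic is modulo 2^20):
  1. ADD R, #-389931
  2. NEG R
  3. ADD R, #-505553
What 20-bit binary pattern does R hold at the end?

00110101110001001001

Start: R = -335855 = 10101110000000010001.
R = -335855 + (-389931) = -725786; wraps to 322790 = 01001110110011100110
R = −(322790) = -322790 = 10110001001100011010
R = -322790 + (-505553) = -828343; wraps to 220233 = 00110101110001001001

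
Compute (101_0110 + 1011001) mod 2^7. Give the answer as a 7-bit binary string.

0101111

  1010110
+ 1011001
= 0101111  (discard carry-out 1)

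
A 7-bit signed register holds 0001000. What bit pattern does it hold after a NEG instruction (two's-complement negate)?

1111000

Invert: 1110111. Add 1: 1111000.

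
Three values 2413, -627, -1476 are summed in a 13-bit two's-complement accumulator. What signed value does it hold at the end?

310

2413 + (-627) = 1786 (0011011111010)
1786 + (-1476) = 310 (0000100110110)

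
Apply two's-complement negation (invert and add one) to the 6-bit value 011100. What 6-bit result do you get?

100100

Invert: 100011. Add 1: 100100.
Check: 011100 = 28, 100100 = -28.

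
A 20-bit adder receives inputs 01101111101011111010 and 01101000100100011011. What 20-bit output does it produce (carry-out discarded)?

  01101111101011111010
+ 01101000100100011011
= 11011000010000010101

11011000010000010101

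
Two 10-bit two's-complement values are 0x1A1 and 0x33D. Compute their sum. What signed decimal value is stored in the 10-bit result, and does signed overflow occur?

0x1A1 = 0110100001 = 417 (signed)
0x33D = 1100111101 = -195 (signed)
  0110100001
+ 1100111101
= 0011011110  (discard carry-out 1)
Result 0011011110: MSB = 0 → value 222.
Addends have opposite signs, so signed overflow cannot occur.

222; no overflow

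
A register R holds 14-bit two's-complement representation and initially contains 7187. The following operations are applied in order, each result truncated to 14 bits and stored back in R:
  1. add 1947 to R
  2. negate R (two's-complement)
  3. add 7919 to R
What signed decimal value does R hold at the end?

-1215

Start: R = 7187 = 01110000010011.
R = 7187 + 1947 = 9134; wraps to -7250 = 10001110101110
R = −(-7250) = 7250 = 01110001010010
R = 7250 + 7919 = 15169; wraps to -1215 = 11101101000001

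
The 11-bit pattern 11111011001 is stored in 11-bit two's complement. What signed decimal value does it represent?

-39

MSB is 1, so the value is negative.
Unsigned reading: 2009. Subtract 2^11 = 2048: 2009 − 2048 = -39.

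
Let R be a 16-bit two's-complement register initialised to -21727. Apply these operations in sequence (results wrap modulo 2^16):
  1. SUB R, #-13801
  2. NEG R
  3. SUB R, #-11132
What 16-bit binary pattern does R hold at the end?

Start: R = -21727 = 1010101100100001.
R = -21727 − (-13801) = -7926 = 1110000100001010
R = −(-7926) = 7926 = 0001111011110110
R = 7926 − (-11132) = 19058 = 0100101001110010

0100101001110010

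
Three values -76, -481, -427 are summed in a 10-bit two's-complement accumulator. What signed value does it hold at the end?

-76 + (-481) = -557 → wraps to 467 (0111010011)
467 + (-427) = 40 (0000101000)

40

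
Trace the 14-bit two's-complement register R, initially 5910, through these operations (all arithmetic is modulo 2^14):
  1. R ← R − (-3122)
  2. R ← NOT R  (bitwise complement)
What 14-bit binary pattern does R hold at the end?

01110010110111

Start: R = 5910 = 01011100010110.
R = 5910 − (-3122) = 9032; wraps to -7352 = 10001101001000
R = NOT 10001101001000 = 01110010110111 = 7351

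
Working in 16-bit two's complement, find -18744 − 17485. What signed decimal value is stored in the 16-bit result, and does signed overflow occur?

29307; overflow

-18744 → 1011011011001000
17485 → 0100010001001101
Subtract via negate-and-add: invert 0100010001001101 + 1 = 1011101110110011 (i.e. -17485).
  1011011011001000
+ 1011101110110011
= 0111001001111011  (discard carry-out 1)
Result 0111001001111011: MSB = 0 → value 29307.
Both addends (after negating the subtrahend) are negative but the stored result is non-negative: signed overflow. The true value -18744 − 17485 = -36229 lies outside [-32768, 32767].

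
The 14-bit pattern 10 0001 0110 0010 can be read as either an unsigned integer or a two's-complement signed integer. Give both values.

unsigned = 8546, signed = -7838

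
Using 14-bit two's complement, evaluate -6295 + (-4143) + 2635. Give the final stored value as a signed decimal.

-6295 + (-4143) = -10438 → wraps to 5946 (01011100111010)
5946 + 2635 = 8581 → wraps to -7803 (10000110000101)

-7803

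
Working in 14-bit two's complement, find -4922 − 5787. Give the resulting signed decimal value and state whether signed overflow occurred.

5675; overflow

-4922 → 10110011000110
5787 → 01011010011011
Subtract via negate-and-add: invert 01011010011011 + 1 = 10100101100101 (i.e. -5787).
  10110011000110
+ 10100101100101
= 01011000101011  (discard carry-out 1)
Result 01011000101011: MSB = 0 → value 5675.
Both addends (after negating the subtrahend) are negative but the stored result is non-negative: signed overflow. The true value -4922 − 5787 = -10709 lies outside [-8192, 8191].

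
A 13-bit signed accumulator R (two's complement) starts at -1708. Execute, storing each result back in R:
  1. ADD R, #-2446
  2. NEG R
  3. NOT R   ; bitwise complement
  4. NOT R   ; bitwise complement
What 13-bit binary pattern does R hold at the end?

1000000111010

Start: R = -1708 = 1100101010100.
R = -1708 + (-2446) = -4154; wraps to 4038 = 0111111000110
R = −(4038) = -4038 = 1000000111010
R = NOT 1000000111010 = 0111111000101 = 4037
R = NOT 0111111000101 = 1000000111010 = -4038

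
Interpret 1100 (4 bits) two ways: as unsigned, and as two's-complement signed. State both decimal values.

Unsigned: 1100 = 12.
Signed: MSB=1 → 12 − 16 = -4.

unsigned = 12, signed = -4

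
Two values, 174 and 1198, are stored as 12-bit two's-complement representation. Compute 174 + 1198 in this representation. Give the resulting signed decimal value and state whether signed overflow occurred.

1372; no overflow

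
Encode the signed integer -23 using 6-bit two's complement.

|-23| = 23 = 010111 in 6 bits.
Invert the bits: 101000. Add 1: 101001.
Check: 101001 reads as 41 − 64 = -23.

101001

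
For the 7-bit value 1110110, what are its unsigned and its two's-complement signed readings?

Unsigned: 1110110 = 118.
Signed: MSB=1 → 118 − 128 = -10.

unsigned = 118, signed = -10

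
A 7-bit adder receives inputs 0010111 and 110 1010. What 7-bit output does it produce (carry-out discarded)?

0000001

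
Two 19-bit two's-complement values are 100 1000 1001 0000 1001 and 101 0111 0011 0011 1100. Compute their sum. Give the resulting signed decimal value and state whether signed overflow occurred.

100 1000 1001 0000 1001 → 1001000100100001001 = -227063 (signed)
101 0111 0011 0011 1100 → 1010111001100111100 = -167108 (signed)
  1001000100100001001
+ 1010111001100111100
= 0011111110001000101  (discard carry-out 1)
Result 0011111110001000101: MSB = 0 → value 130117.
Both addends are negative but the stored result is non-negative: signed overflow. The true value -227063 + (-167108) = -394171 lies outside [-262144, 262143].

130117; overflow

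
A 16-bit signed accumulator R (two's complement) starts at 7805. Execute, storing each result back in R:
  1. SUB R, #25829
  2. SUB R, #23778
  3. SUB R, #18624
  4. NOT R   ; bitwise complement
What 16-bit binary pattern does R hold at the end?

Start: R = 7805 = 0001111001111101.
R = 7805 − 25829 = -18024 = 1011100110011000
R = -18024 − 23778 = -41802; wraps to 23734 = 0101110010110110
R = 23734 − 18624 = 5110 = 0001001111110110
R = NOT 0001001111110110 = 1110110000001001 = -5111

1110110000001001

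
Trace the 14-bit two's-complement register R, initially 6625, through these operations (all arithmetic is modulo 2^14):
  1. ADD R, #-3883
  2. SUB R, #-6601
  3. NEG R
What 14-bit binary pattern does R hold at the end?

01101110000001

Start: R = 6625 = 01100111100001.
R = 6625 + (-3883) = 2742 = 00101010110110
R = 2742 − (-6601) = 9343; wraps to -7041 = 10010001111111
R = −(-7041) = 7041 = 01101110000001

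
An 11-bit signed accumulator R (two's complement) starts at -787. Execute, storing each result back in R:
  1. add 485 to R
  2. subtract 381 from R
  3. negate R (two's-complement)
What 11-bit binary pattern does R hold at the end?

Start: R = -787 = 10011101101.
R = -787 + 485 = -302 = 11011010010
R = -302 − 381 = -683 = 10101010101
R = −(-683) = 683 = 01010101011

01010101011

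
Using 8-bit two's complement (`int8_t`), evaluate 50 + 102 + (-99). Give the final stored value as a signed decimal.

53

50 + 102 = 152 → wraps to -104 (10011000)
-104 + (-99) = -203 → wraps to 53 (00110101)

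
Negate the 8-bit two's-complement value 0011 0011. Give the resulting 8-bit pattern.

11001101

Invert: 11001100. Add 1: 11001101.
Check: 00110011 = 51, 11001101 = -51.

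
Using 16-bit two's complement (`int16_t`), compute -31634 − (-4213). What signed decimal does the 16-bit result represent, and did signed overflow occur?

-27421; no overflow

-31634 → 1000010001101110
-4213 → 1110111110001011
Subtract via negate-and-add: invert 1110111110001011 + 1 = 0001000001110101 (i.e. 4213).
  1000010001101110
+ 0001000001110101
= 1001010011100011
Result 1001010011100011: MSB = 1 → 38115 − 65536 = -27421.
Addends (after negating the subtrahend) have opposite signs, so signed overflow cannot occur.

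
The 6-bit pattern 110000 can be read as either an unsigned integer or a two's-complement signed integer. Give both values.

unsigned = 48, signed = -16

Unsigned: 110000 = 48.
Signed: MSB=1 → 48 − 64 = -16.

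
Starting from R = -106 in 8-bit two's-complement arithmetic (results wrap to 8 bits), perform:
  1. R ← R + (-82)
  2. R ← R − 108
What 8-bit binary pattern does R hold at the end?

11011000

Start: R = -106 = 10010110.
R = -106 + (-82) = -188; wraps to 68 = 01000100
R = 68 − 108 = -40 = 11011000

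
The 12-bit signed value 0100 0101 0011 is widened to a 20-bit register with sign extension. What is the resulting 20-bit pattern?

MSB of 010001010011 is 0; replicate it into the new high bits.
00000000|010001010011 → 00000000010001010011 (still 1107).

00000000010001010011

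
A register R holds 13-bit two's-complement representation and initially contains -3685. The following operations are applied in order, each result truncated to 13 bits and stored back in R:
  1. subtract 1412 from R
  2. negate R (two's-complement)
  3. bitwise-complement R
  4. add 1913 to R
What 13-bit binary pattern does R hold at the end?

Start: R = -3685 = 1000110011011.
R = -3685 − 1412 = -5097; wraps to 3095 = 0110000010111
R = −(3095) = -3095 = 1001111101001
R = NOT 1001111101001 = 0110000010110 = 3094
R = 3094 + 1913 = 5007; wraps to -3185 = 1001110001111

1001110001111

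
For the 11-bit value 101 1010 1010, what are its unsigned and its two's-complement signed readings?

unsigned = 1450, signed = -598

Unsigned: 10110101010 = 1450.
Signed: MSB=1 → 1450 − 2048 = -598.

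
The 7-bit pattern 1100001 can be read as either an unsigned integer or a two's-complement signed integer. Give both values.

Unsigned: 1100001 = 97.
Signed: MSB=1 → 97 − 128 = -31.

unsigned = 97, signed = -31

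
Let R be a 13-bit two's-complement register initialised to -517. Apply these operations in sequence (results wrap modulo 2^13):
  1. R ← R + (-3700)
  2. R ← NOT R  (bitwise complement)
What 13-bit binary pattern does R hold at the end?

1000001111000

Start: R = -517 = 1110111111011.
R = -517 + (-3700) = -4217; wraps to 3975 = 0111110000111
R = NOT 0111110000111 = 1000001111000 = -3976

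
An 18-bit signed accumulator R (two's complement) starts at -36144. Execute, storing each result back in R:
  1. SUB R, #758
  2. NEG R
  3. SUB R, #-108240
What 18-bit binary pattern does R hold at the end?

100011011011110110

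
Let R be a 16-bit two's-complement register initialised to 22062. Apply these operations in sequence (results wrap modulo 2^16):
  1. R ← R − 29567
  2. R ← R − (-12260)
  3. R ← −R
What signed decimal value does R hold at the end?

Start: R = 22062 = 0101011000101110.
R = 22062 − 29567 = -7505 = 1110001010101111
R = -7505 − (-12260) = 4755 = 0001001010010011
R = −(4755) = -4755 = 1110110101101101

-4755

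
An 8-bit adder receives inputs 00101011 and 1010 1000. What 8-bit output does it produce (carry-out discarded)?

  00101011
+ 10101000
= 11010011

11010011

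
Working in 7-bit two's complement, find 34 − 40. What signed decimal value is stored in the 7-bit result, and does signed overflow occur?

34 → 0100010
40 → 0101000
Subtract via negate-and-add: invert 0101000 + 1 = 1011000 (i.e. -40).
  0100010
+ 1011000
= 1111010
Result 1111010: MSB = 1 → 122 − 128 = -6.
Addends (after negating the subtrahend) have opposite signs, so signed overflow cannot occur.

-6; no overflow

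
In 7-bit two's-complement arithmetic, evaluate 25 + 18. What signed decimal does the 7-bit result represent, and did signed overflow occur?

43; no overflow

25 → 0011001
18 → 0010010
  0011001
+ 0010010
= 0101011
Result 0101011: MSB = 0 → value 43.
Both addends are non-negative and so is the stored result: no signed overflow.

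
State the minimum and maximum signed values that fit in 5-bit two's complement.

Minimum: −2^4 = -16.
Maximum: 2^4 − 1 = 15.

min = -16, max = 15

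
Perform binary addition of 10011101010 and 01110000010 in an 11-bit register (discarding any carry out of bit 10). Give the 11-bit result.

00001101100

  10011101010
+ 01110000010
= 00001101100  (discard carry-out 1)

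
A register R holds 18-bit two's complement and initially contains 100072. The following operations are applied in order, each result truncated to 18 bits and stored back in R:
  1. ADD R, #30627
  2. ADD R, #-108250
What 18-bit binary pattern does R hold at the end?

Start: R = 100072 = 011000011011101000.
R = 100072 + 30627 = 130699 = 011111111010001011
R = 130699 + (-108250) = 22449 = 000101011110110001

000101011110110001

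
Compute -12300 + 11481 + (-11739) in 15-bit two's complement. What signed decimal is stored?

-12558

-12300 + 11481 = -819 (111110011001101)
-819 + (-11739) = -12558 (100111011110010)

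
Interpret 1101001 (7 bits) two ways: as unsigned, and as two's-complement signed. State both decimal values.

unsigned = 105, signed = -23

Unsigned: 1101001 = 105.
Signed: MSB=1 → 105 − 128 = -23.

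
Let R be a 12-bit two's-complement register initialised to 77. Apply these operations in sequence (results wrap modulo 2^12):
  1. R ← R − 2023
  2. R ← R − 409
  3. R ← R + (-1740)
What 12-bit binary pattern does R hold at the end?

Start: R = 77 = 000001001101.
R = 77 − 2023 = -1946 = 100001100110
R = -1946 − 409 = -2355; wraps to 1741 = 011011001101
R = 1741 + (-1740) = 1 = 000000000001

000000000001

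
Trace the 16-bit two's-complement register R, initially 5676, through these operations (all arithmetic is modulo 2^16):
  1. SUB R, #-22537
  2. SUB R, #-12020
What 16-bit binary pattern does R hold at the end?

1001110100101001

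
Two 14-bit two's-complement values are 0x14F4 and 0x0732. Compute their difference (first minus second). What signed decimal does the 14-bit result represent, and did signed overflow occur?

0x14F4 = 01010011110100 = 5364 (signed)
0x0732 = 00011100110010 = 1842 (signed)
Subtract via negate-and-add: invert 00011100110010 + 1 = 11100011001110 (i.e. -1842).
  01010011110100
+ 11100011001110
= 00110111000010  (discard carry-out 1)
Result 00110111000010: MSB = 0 → value 3522.
Addends (after negating the subtrahend) have opposite signs, so signed overflow cannot occur.

3522; no overflow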